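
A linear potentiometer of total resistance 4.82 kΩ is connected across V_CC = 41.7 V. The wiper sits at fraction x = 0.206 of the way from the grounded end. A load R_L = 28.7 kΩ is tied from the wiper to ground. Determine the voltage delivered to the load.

V_out ≈ 8.36 V

The pot divides into 3.827 kΩ above the wiper and 0.9929 kΩ below.
R_L loads the lower segment: effective lower R = 0.9597 kΩ.
Then V_out = V_CC · 0.9597/(3.827 + 0.9597) = 8.361 V.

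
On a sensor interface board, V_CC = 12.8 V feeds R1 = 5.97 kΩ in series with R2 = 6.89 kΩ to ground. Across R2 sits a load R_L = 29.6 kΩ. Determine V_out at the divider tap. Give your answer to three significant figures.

V_out ≈ 6.19 V

R2 ‖ R_L = (6.89 × 29.6)/(6.89 + 29.6) = 5.589 kΩ.
Then V_out = V_CC · R2'/(R1 + R2') = 12.8 × 5.589/11.56 = 6.189 V.
(Unloaded it would be 6.86 V; the load pulls it down.)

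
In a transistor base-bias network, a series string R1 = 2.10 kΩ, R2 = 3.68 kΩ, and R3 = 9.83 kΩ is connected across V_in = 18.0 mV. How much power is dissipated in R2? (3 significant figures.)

P ≈ 4.89 nW

The common current is I = 18.0/15.61 = 1.153 µA.
P = I²R = 1.330 × 3.68 = 4.893 nW.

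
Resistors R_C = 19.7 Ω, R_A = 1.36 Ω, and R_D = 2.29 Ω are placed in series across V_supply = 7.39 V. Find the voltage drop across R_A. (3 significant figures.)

Total series resistance ΣR = 19.7 + 1.36 + 2.29 = 23.35 Ω.
Voltage divider: V = V_supply · (1.360 / 23.35) = 7.39 × 0.05824 = 0.4304 V.

V ≈ 0.430 V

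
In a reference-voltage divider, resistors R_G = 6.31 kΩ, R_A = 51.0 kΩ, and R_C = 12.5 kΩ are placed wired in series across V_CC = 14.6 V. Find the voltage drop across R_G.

Total series resistance ΣR = 6.31 + 51.0 + 12.5 = 69.81 kΩ.
V = V_CC · R/ΣR = 14.6 × 0.09039 = 1.320 V.

V ≈ 1.32 V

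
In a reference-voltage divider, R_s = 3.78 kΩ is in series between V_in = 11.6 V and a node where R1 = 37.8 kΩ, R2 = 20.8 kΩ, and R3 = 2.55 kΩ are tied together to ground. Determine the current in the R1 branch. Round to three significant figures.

Combine the parallel branches: R_p = (1/37.8 + 1/20.8 + 1/2.55)⁻¹ = 2.143 kΩ.
V_A = 11.6 × 2.143/5.923 = 4.197 V.
Branch current I = V_A/R1 = 4.197/37.8 = 0.1110 mA.
(Check via current divider: I_total = 1.959 mA; share G_k/ΣG = 0.05669 → same result.)

I ≈ 0.111 mA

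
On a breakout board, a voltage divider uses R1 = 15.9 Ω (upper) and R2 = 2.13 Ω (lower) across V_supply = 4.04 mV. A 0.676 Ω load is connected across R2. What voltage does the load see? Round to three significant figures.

First combine the lower leg with the load: R2 ‖ R_L = 0.5131 Ω.
Voltage divider with the loaded lower leg: V_out = 4.04 × 0.5131/(15.9 + 0.5131) = 4.04 × 0.03126 = 0.1263 mV.

V_out ≈ 0.126 mV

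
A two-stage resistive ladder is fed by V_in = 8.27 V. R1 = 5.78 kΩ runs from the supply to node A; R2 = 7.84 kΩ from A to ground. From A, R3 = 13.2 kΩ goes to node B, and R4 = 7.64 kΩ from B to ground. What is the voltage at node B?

V_B ≈ 1.50 V

Looking into the second stage from A: R3 + R4 = 20.84 kΩ appears in parallel with R2.
Effective lower resistance at A: R2 ‖ 20.84 = 5.697 kΩ.
V_A = 8.27 × 5.697/(5.78 + 5.697) = 4.105 V.
V_B = V_A × 0.3666 = 1.505 V.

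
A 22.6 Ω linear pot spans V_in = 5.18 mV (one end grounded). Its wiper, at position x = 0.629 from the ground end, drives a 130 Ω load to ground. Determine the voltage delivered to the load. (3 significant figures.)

Lower segment x·R_p = 14.22 Ω; upper segment (1−x)·R_p = 8.385 Ω.
R_L loads the lower segment: effective lower R = 12.81 Ω.
Then V_out = V_in · 12.81/(8.385 + 12.81) = 3.131 mV.

V_out ≈ 3.13 mV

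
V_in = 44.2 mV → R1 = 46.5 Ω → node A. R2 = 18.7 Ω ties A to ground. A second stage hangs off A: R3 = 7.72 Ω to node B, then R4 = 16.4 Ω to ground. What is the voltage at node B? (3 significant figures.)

V_B ≈ 5.55 mV

Node A sees R2 in parallel with the series input of stage 2, R3 + R4 = 24.12 Ω.
R2 ‖ (R3+R4) = 10.53 Ω.
First divider: V_A = V_in · 10.53/(46.5 + 10.53) = 8.163 mV.
V_B = V_A × 0.6799 = 5.550 mV.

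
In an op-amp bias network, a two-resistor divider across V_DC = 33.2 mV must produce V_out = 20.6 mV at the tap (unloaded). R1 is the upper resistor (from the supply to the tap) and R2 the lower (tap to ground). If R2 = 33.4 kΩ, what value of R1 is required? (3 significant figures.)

R1 ≈ 20.4 kΩ

V_out/V_DC = R2/(R1+R2) = 0.6205.
Rearranging, R1 = R2·(1−k)/k = 33.4 × 0.6117 = 20.43 kΩ.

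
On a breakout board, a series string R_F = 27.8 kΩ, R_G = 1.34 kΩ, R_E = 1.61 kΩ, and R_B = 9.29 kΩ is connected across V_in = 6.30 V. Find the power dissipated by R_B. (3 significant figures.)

P ≈ 0.230 mW

ΣR = 40.04 kΩ → I = 6.30/40.04 = 0.1573 mA.
P = I²R = 0.02476 × 9.29 = 0.2300 mW.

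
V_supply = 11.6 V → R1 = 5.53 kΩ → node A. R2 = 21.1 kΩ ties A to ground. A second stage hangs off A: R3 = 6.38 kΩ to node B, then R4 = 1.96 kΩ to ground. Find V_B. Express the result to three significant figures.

The second stage (R3 + R4 = 8.340 kΩ) loads node A in parallel with R2.
Effective lower resistance at A: R2 ‖ 8.340 = 5.977 kΩ.
So V_A = 11.6 × 0.5194 = 6.025 V.
Then the unloaded second divider: V_B = V_A × R4/(R3+R4) = 6.025 × 0.2350 = 1.416 V.

V_B ≈ 1.42 V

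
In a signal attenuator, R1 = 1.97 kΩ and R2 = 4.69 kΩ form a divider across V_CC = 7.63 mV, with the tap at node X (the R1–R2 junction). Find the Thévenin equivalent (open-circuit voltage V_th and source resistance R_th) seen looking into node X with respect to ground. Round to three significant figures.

V_th ≈ 5.37 mV, R_th ≈ 1.39 kΩ

Open-circuit (no load on X): V_th = V_CC · R2/(R1 + R2) = 7.63 × 4.69/(1.970 + 4.69) = 5.373 mV.
With V_CC suppressed (replaced by a short), R_th = R1 ‖ R2 = (1.970 × 4.69)/(1.970 + 4.69) = 1.387 kΩ.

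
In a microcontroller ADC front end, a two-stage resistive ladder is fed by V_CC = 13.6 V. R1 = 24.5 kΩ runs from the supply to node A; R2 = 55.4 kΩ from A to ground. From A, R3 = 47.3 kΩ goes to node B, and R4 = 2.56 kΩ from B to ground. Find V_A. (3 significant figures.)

V_A ≈ 7.03 V

Looking into the second stage from A: R3 + R4 = 49.86 kΩ appears in parallel with R2.
R2 ‖ (R3+R4) = 26.24 kΩ.
First divider: V_A = V_CC · 26.24/(24.5 + 26.24) = 7.033 V.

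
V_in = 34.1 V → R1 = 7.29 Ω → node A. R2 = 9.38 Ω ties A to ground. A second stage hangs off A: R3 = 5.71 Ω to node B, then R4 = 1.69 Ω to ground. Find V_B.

V_B ≈ 2.82 V

The second stage (R3 + R4 = 7.400 Ω) loads node A in parallel with R2.
R2 ‖ (R3+R4) = 4.137 Ω.
So V_A = 34.1 × 0.3620 = 12.34 V.
Then the unloaded second divider: V_B = V_A × R4/(R3+R4) = 12.34 × 0.2284 = 2.819 V.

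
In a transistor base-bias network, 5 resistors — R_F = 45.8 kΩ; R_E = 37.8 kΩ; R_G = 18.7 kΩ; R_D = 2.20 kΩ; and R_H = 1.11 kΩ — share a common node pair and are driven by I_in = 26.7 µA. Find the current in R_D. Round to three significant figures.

ΣG = 1/45.8 + 1/37.8 + 1/18.7 + 1/2.20 + 1/1.11 = 1.457.
R_D takes the fraction G_k/ΣG = 0.4545/1.457 = 0.3119, so I = 26.7 × 0.3119 = 8.328 µA.

I ≈ 8.33 µA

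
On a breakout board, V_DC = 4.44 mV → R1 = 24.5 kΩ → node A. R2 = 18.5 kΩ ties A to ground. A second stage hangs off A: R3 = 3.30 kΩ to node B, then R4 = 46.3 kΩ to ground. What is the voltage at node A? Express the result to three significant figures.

V_A ≈ 1.58 mV

Node A sees R2 in parallel with the series input of stage 2, R3 + R4 = 49.60 kΩ.
R2 ‖ (R3+R4) = 13.47 kΩ.
So V_A = 4.44 × 0.3548 = 1.575 mV.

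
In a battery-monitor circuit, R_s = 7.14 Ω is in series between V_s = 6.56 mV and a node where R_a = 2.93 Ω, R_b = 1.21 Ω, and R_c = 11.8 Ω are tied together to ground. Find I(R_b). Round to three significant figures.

I ≈ 0.545 mA

Parallel bank: R_p = 1/(1/2.93 + 1/1.21 + 1/11.8) = 0.7984 Ω.
Node voltage V_A = V_s · R_p/(R_s + R_p) = 6.56 × 0.1006 = 0.6598 mV.
Branch current I = V_A/R_b = 0.6598/1.21 = 0.5453 mA.
(Equivalently: I_total = 0.8264 mA, then current-divider fraction G_k/ΣG = 0.6598.)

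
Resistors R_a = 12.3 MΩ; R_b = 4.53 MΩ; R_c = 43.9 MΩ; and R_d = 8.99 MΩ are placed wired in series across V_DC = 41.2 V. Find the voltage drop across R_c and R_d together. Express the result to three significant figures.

ΣR = 12.3 + 4.53 + 43.9 + 8.99 = 69.72 MΩ.
R_{R_c..R_d} = 43.9 + 8.99 = 52.89 MΩ.
Voltage divider: V = V_DC · (52.89 / 69.72) = 41.2 × 0.7586 = 31.25 V.

V ≈ 31.3 V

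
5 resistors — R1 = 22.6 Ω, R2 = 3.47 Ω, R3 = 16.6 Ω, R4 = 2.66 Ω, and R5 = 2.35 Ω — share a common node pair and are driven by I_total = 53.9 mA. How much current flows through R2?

Conductances: ΣG = 1/22.6 + 1/3.47 + 1/16.6 + 1/2.66 + 1/2.35 = 1.194 (1/Ω).
Current divider: I(R2) = I_total · G_k/ΣG = 53.9 × (0.2882/1.194) = 53.9 × 0.2413 = 13.01 mA.

I ≈ 13.0 mA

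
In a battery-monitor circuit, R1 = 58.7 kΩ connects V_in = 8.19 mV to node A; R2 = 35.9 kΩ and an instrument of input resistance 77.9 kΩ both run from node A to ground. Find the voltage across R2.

R2 ‖ R_L = (35.9 × 77.9)/(35.9 + 77.9) = 24.57 kΩ.
Voltage divider with the loaded lower leg: V_out = 8.19 × 24.57/(58.7 + 24.57) = 8.19 × 0.2951 = 2.417 mV.
(Unloaded it would be 3.11 mV; the load pulls it down.)

V_out ≈ 2.42 mV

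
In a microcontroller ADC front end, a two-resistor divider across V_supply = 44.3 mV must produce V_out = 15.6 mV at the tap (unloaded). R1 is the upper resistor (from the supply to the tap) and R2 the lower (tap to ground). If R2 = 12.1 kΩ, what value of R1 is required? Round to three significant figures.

R1 ≈ 22.3 kΩ

The divider ratio is R2/(R1+R2) = 15.6/44.3 = 0.3521.
R1 = R2·(1/k − 1) = 12.1 × 1.840 = 22.26 kΩ.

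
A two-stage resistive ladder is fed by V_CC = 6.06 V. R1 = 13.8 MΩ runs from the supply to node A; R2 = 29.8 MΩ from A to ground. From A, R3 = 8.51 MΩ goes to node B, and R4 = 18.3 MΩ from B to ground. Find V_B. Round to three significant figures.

V_B ≈ 2.09 V

The second stage (R3 + R4 = 26.81 MΩ) loads node A in parallel with R2.
R2 ‖ (R3+R4) = 14.11 MΩ.
First divider: V_A = V_CC · 14.11/(13.8 + 14.11) = 3.064 V.
Stage 2 is unloaded, so V_B = V_A · R4/(R3+R4) = 3.064 × 18.3/26.81 = 2.091 V.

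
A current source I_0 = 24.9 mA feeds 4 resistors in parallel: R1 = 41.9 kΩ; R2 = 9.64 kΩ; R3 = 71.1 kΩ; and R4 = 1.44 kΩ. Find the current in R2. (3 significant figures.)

Conductances: ΣG = 1/41.9 + 1/9.64 + 1/71.1 + 1/1.44 = 0.8361 (1/kΩ).
Current divider: I(R2) = I_0 · G_k/ΣG = 24.9 × (0.1037/0.8361) = 24.9 × 0.1241 = 3.089 mA.

I ≈ 3.09 mA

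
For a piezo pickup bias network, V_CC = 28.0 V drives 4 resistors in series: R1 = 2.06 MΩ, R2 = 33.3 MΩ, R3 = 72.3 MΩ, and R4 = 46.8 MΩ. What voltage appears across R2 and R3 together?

V ≈ 19.1 V

Series total: ΣR = 2.06 + 33.3 + 72.3 + 46.8 = 154.5 MΩ.
R_{R2..R3} = 33.3 + 72.3 = 105.6 MΩ.
V = V_CC · R/ΣR = 28.0 × 0.6837 = 19.14 V.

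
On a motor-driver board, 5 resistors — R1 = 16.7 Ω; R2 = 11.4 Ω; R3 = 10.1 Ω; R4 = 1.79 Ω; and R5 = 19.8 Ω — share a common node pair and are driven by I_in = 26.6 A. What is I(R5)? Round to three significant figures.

ΣG = 1/16.7 + 1/11.4 + 1/10.1 + 1/1.79 + 1/19.8 = 0.8558.
Current divider: I(R5) = I_in · G_k/ΣG = 26.6 × (0.05051/0.8558) = 26.6 × 0.05902 = 1.570 A.

I ≈ 1.57 A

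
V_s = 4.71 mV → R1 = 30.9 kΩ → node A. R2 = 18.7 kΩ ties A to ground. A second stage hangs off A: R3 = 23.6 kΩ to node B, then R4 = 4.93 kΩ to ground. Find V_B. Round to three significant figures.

The second stage (R3 + R4 = 28.53 kΩ) loads node A in parallel with R2.
R2 ‖ (R3+R4) = 11.30 kΩ.
So V_A = 4.71 × 0.2677 = 1.261 mV.
V_B = V_A × 0.1728 = 0.2179 mV.

V_B ≈ 0.218 mV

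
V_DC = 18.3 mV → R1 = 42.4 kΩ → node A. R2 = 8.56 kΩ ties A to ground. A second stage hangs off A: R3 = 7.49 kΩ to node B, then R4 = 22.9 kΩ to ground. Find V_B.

V_B ≈ 1.88 mV

The second stage (R3 + R4 = 30.39 kΩ) loads node A in parallel with R2.
Effective lower resistance at A: R2 ‖ 30.39 = 6.679 kΩ.
V_A = 18.3 × 6.679/(42.4 + 6.679) = 2.490 mV.
V_B = V_A × 0.7535 = 1.877 mV.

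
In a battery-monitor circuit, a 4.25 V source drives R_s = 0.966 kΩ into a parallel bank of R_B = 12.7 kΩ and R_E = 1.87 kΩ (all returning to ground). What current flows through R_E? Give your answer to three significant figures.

I ≈ 1.43 mA

Combine the parallel branches: R_p = (1/12.7 + 1/1.87)⁻¹ = 1.630 kΩ.
Node voltage V_A = V_in · R_p/(R_s + R_p) = 4.25 × 0.6279 = 2.669 V.
Branch current I = V_A/R_E = 2.669/1.87 = 1.427 mA.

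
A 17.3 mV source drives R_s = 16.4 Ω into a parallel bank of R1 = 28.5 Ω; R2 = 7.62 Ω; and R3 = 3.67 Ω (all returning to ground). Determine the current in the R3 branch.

Equivalent of the parallel group: R_p = 2.279 Ω.
V_A = 17.3 × 2.279/18.68 = 2.111 mV.
Branch current I = V_A/R3 = 2.111/3.67 = 0.5751 mA.

I ≈ 0.575 mA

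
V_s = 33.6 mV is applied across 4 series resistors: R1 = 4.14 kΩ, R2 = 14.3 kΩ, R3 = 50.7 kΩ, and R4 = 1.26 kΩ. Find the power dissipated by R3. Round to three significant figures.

ΣR = 70.40 kΩ → I = 33.6/70.40 = 0.4773 µA.
V(R3) = I·R = 24.20 mV; P = V·I = 24.20 × 0.4773 = 11.55 nW.

P ≈ 11.5 nW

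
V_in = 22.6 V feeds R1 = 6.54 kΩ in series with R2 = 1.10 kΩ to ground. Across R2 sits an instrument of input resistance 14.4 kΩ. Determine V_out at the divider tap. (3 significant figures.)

First combine the lower leg with the load: R2 ‖ R_L = 1.022 kΩ.
Then V_out = V_in · R2'/(R1 + R2') = 22.6 × 1.022/7.562 = 3.054 V.

V_out ≈ 3.05 V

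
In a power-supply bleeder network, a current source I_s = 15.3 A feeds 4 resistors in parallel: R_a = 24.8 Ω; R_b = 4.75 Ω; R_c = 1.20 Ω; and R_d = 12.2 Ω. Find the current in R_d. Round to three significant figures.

Total conductance ΣG = 1/24.8 + 1/4.75 + 1/1.20 + 1/12.2 = 1.166 (units of 1/Ω).
Current divider: I(R_d) = I_s · G_k/ΣG = 15.3 × (0.08197/1.166) = 15.3 × 0.07029 = 1.075 A.

I ≈ 1.08 A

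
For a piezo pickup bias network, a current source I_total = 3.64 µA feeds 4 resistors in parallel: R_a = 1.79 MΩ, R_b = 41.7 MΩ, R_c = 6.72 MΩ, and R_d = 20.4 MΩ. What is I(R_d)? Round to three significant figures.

ΣG = 1/1.79 + 1/41.7 + 1/6.72 + 1/20.4 = 0.7805.
Current divider: I(R_d) = I_total · G_k/ΣG = 3.64 × (0.04902/0.7805) = 3.64 × 0.06281 = 0.2286 µA.

I ≈ 0.229 µA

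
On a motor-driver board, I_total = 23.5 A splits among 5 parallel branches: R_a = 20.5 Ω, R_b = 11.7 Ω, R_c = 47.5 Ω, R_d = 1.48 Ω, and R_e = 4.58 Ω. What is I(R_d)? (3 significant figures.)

I ≈ 15.1 A

Conductances: ΣG = 1/20.5 + 1/11.7 + 1/47.5 + 1/1.48 + 1/4.58 = 1.049 (1/Ω).
Current divider: I(R_d) = I_total · G_k/ΣG = 23.5 × (0.6757/1.049) = 23.5 × 0.6439 = 15.13 A.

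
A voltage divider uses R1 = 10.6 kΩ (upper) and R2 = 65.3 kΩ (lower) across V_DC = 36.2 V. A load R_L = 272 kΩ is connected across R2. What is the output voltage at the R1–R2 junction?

The load sits in parallel with R2, giving an effective lower resistance R2' = R2·R_L/(R2+R_L) = 52.66 kΩ.
Voltage divider with the loaded lower leg: V_out = 36.2 × 52.66/(10.6 + 52.66) = 36.2 × 0.8324 = 30.13 V.

V_out ≈ 30.1 V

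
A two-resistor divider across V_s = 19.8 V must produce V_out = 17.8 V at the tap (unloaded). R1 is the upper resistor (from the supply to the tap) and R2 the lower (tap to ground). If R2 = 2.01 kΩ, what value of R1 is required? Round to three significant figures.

R1 ≈ 0.226 kΩ

V_out/V_s = R2/(R1+R2) = 0.8990.
So R1 = R2 · (V_s/V_out − 1) = 2.01 × (19.8/17.8 − 1) = 2.01 × 0.1124 = 0.2258 kΩ.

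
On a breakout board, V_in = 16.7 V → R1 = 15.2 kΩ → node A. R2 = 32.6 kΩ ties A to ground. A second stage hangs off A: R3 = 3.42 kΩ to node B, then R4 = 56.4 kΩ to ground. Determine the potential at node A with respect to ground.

Node A sees R2 in parallel with the series input of stage 2, R3 + R4 = 59.82 kΩ.
Effective lower resistance at A: R2 ‖ 59.82 = 21.10 kΩ.
V_A = 16.7 × 21.10/(15.2 + 21.10) = 9.707 V.

V_A ≈ 9.71 V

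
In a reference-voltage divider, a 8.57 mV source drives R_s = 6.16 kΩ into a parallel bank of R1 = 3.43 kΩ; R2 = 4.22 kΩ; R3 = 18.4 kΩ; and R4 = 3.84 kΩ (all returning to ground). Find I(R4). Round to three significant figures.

I ≈ 0.360 µA

Combine the parallel branches: R_p = (1/3.43 + 1/4.22 + 1/18.4 + 1/3.84)⁻¹ = 1.186 kΩ.
V_A by voltage divider: V_A = 8.57 × 1.186/(6.16 + 1.186) = 1.383 mV.
Branch current I = V_A/R4 = 1.383/3.84 = 0.3603 µA.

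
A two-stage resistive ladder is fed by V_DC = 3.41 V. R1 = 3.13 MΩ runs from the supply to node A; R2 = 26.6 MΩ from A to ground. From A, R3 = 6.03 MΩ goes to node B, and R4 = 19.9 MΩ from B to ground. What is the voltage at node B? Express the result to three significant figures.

V_B ≈ 2.11 V

The second stage (R3 + R4 = 25.93 MΩ) loads node A in parallel with R2.
Effective lower resistance at A: R2 ‖ 25.93 = 13.13 MΩ.
So V_A = 3.41 × 0.8075 = 2.754 V.
V_B = V_A × 0.7675 = 2.113 V.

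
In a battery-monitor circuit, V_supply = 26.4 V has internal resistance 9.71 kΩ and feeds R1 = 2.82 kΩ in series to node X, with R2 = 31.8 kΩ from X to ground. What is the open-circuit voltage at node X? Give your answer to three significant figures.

V_th ≈ 18.9 V

R1' = 9.71 + 2.82 = 12.53 kΩ (source resistance + R1).
With X open, the divider is unloaded: V_th = 26.4 × 31.8/44.33 = 18.94 V.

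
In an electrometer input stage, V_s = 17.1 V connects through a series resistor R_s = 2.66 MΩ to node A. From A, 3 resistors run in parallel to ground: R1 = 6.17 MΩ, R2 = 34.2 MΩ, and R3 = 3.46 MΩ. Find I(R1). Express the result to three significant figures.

I ≈ 1.22 µA

Combine the parallel branches: R_p = (1/6.17 + 1/34.2 + 1/3.46)⁻¹ = 2.082 MΩ.
V_A by voltage divider: V_A = 17.1 × 2.082/(2.66 + 2.082) = 7.508 V.
I(R1) = V_A / R1 = 7.508/6.17 = 1.217 µA.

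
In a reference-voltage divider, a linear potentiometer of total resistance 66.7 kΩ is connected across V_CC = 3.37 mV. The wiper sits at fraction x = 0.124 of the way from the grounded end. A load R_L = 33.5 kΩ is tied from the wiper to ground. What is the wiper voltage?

V_out ≈ 0.344 mV

The pot divides into 58.43 kΩ above the wiper and 8.271 kΩ below.
Lower segment in parallel with the load: 8.271 ‖ 33.5 = 6.633 kΩ.
Loaded-divider output: V_out = 3.37 × 0.1020 = 0.3436 mV.
(Unloaded: V_out = x·V_CC = 0.418 mV.)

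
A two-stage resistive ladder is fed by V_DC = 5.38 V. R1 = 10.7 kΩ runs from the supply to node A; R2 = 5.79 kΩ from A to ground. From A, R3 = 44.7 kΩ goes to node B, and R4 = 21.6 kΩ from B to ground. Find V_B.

Looking into the second stage from A: R3 + R4 = 66.30 kΩ appears in parallel with R2.
Effective lower resistance at A: R2 ‖ 66.30 = 5.325 kΩ.
So V_A = 5.38 × 0.3323 = 1.788 V.
Then the unloaded second divider: V_B = V_A × R4/(R3+R4) = 1.788 × 0.3258 = 0.5824 V.

V_B ≈ 0.582 V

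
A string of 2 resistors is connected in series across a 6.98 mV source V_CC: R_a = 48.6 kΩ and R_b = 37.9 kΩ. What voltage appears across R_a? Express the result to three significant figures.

Total series resistance ΣR = 48.6 + 37.9 = 86.50 kΩ.
V = V_CC · R/ΣR = 6.98 × 0.5618 = 3.922 mV.

V ≈ 3.92 mV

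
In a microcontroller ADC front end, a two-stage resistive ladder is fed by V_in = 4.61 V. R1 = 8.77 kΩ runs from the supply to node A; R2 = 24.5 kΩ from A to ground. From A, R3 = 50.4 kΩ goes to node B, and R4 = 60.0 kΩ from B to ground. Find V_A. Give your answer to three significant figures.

V_A ≈ 3.21 V

Node A sees R2 in parallel with the series input of stage 2, R3 + R4 = 110.4 kΩ.
Effective lower resistance at A: R2 ‖ 110.4 = 20.05 kΩ.
So V_A = 4.61 × 0.6957 = 3.207 V.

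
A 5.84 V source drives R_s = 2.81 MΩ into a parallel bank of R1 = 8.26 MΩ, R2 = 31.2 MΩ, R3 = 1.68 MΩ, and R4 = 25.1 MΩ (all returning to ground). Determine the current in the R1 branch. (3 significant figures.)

I ≈ 0.220 µA

Parallel bank: R_p = 1/(1/8.26 + 1/31.2 + 1/1.68 + 1/25.1) = 1.269 MΩ.
V_A by voltage divider: V_A = 5.84 × 1.269/(2.81 + 1.269) = 1.817 V.
I(R1) = V_A / R1 = 1.817/8.26 = 0.2199 µA.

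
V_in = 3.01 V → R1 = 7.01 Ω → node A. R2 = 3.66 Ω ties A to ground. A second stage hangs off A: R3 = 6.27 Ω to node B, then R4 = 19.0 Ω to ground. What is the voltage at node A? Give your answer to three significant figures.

V_A ≈ 0.943 V

Node A sees R2 in parallel with the series input of stage 2, R3 + R4 = 25.27 Ω.
Effective lower resistance at A: R2 ‖ 25.27 = 3.197 Ω.
So V_A = 3.01 × 0.3132 = 0.9428 V.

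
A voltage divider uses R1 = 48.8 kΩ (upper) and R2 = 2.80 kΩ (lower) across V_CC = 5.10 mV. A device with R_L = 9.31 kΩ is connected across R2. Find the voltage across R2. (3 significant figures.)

R2 ‖ R_L = (2.80 × 9.31)/(2.80 + 9.31) = 2.153 kΩ.
Then V_out = V_CC · R2'/(R1 + R2') = 5.10 × 2.153/50.95 = 0.2155 mV.
(Unloaded it would be 0.277 mV; the load pulls it down.)

V_out ≈ 0.215 mV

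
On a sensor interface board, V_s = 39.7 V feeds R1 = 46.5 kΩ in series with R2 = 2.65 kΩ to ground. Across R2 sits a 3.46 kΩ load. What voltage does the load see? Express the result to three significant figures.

The load sits in parallel with R2, giving an effective lower resistance R2' = R2·R_L/(R2+R_L) = 1.501 kΩ.
Now apply the divider: V_out = 39.7 × 0.03126 = 1.241 V.

V_out ≈ 1.24 V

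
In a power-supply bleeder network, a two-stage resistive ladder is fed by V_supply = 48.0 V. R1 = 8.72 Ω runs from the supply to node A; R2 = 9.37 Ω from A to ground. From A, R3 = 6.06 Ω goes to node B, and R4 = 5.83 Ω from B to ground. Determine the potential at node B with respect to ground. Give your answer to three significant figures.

The second stage (R3 + R4 = 11.89 Ω) loads node A in parallel with R2.
R2 ‖ (R3+R4) = 5.240 Ω.
So V_A = 48.0 × 0.3754 = 18.02 V.
Then the unloaded second divider: V_B = V_A × R4/(R3+R4) = 18.02 × 0.4903 = 8.835 V.

V_B ≈ 8.83 V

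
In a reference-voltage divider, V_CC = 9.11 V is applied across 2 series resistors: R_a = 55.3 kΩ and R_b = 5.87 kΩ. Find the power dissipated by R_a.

P ≈ 1.23 mW

The common current is I = 9.11/61.17 = 0.1489 mA.
V(R_a) = I·R = 8.236 V; P = V·I = 8.236 × 0.1489 = 1.227 mW.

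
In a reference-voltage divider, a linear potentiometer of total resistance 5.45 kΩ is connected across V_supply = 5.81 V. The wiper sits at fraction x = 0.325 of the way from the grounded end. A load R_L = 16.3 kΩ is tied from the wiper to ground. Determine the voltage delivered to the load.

V_out ≈ 1.76 V

Lower segment x·R_p = 1.771 kΩ; upper segment (1−x)·R_p = 3.679 kΩ.
R_L loads the lower segment: effective lower R = 1.598 kΩ.
Then V_out = V_supply · 1.598/(3.679 + 1.598) = 1.759 V.
(Unloaded: V_out = x·V_supply = 1.89 V.)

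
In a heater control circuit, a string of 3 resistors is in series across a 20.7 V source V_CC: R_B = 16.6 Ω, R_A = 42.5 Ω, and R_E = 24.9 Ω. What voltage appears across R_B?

V ≈ 4.09 V

ΣR = 16.6 + 42.5 + 24.9 = 84.00 Ω.
By the voltage-divider rule, V = 20.7 × 16.60/84.00 = 4.091 V.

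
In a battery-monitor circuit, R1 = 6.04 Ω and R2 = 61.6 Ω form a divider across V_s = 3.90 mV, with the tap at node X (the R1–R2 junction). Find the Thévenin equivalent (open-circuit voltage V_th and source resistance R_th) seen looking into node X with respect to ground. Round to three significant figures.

V_th ≈ 3.55 mV, R_th ≈ 5.50 Ω

Open-circuit (no load on X): V_th = V_s · R2/(R1 + R2) = 3.90 × 61.6/(6.040 + 61.6) = 3.552 mV.
Looking into X with the source shorted: R_th = R1·R2/(R1+R2) = 6.040 × 61.6/67.64 = 5.501 Ω.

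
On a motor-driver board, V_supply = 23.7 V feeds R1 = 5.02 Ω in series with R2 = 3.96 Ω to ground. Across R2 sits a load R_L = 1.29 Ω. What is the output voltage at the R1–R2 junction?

V_out ≈ 3.85 V

R2 ‖ R_L = (3.96 × 1.29)/(3.96 + 1.29) = 0.9730 Ω.
Voltage divider with the loaded lower leg: V_out = 23.7 × 0.9730/(5.02 + 0.9730) = 23.7 × 0.1624 = 3.848 V.
(Unloaded it would be 10.5 V; the load pulls it down.)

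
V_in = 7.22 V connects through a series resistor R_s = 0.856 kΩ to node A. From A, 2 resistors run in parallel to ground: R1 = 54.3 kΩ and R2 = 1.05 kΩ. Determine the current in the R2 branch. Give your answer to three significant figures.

Parallel bank: R_p = 1/(1/54.3 + 1/1.05) = 1.030 kΩ.
V_A by voltage divider: V_A = 7.22 × 1.030/(0.856 + 1.030) = 3.943 V.
I(R2) = V_A / R2 = 3.943/1.05 = 3.755 mA.

I ≈ 3.76 mA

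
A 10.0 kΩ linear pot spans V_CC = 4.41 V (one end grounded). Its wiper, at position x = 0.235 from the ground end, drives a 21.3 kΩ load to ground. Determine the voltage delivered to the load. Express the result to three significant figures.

V_out ≈ 0.956 V

Split the track: R_lower = x·R_p = 2.350 kΩ, R_upper = (1−x)·R_p = 7.650 kΩ.
Lower segment in parallel with the load: 2.350 ‖ 21.3 = 2.116 kΩ.
Then V_out = V_CC · 2.116/(7.650 + 2.116) = 0.9557 V.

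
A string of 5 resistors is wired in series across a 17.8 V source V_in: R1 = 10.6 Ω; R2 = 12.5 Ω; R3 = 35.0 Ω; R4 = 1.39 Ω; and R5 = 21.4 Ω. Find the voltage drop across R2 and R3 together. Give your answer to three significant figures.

V ≈ 10.5 V

Total series resistance ΣR = 10.6 + 12.5 + 35.0 + 1.39 + 21.4 = 80.89 Ω.
R_{R2..R3} = 12.5 + 35.0 = 47.50 Ω.
Voltage divider: V = V_in · (47.50 / 80.89) = 17.8 × 0.5872 = 10.45 V.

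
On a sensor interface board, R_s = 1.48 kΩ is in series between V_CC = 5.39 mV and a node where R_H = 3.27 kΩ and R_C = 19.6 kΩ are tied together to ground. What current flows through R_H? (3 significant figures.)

I ≈ 1.08 µA

Combine the parallel branches: R_p = (1/3.27 + 1/19.6)⁻¹ = 2.802 kΩ.
Node voltage V_A = V_CC · R_p/(R_s + R_p) = 5.39 × 0.6544 = 3.527 mV.
Branch current I = V_A/R_H = 3.527/3.27 = 1.079 µA.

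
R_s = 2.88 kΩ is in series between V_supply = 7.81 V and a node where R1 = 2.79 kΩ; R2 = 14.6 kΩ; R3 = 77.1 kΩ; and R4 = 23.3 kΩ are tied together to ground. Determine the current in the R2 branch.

Parallel bank: R_p = 1/(1/2.79 + 1/14.6 + 1/77.1 + 1/23.3) = 2.071 kΩ.
Node voltage V_A = V_supply · R_p/(R_s + R_p) = 7.81 × 0.4183 = 3.267 V.
Branch current I = V_A/R2 = 3.267/14.6 = 0.2238 mA.
(Equivalently: I_total = 1.577 mA, then current-divider fraction G_k/ΣG = 0.1419.)

I ≈ 0.224 mA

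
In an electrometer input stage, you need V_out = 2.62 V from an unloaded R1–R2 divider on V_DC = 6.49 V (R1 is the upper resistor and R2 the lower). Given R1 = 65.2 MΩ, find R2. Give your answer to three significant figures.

R2 ≈ 44.1 MΩ

V_out/V_DC = R2/(R1+R2) = 0.4037.
Rearranging, R2 = R1·k/(1−k) = 65.2 × 0.6770 = 44.14 MΩ.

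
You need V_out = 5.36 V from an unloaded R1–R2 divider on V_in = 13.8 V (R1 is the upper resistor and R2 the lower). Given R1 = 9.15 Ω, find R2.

R2 ≈ 5.81 Ω

The divider ratio is R2/(R1+R2) = 5.36/13.8 = 0.3884.
So R2 = R1 · V_out/(V_in − V_out) = 9.15 × 5.36/(13.8 − 5.36) = 9.15 × 0.6351 = 5.811 Ω.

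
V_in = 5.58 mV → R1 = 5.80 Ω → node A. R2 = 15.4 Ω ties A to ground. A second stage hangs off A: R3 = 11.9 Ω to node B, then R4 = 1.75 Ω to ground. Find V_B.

V_B ≈ 0.397 mV

The second stage (R3 + R4 = 13.65 Ω) loads node A in parallel with R2.
Effective lower resistance at A: R2 ‖ 13.65 = 7.236 Ω.
V_A = 5.58 × 7.236/(5.80 + 7.236) = 3.097 mV.
Then the unloaded second divider: V_B = V_A × R4/(R3+R4) = 3.097 × 0.1282 = 0.3971 mV.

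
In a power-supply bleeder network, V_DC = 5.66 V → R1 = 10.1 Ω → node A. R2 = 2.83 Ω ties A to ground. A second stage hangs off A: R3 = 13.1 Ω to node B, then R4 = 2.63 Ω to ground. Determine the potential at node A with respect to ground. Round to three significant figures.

Looking into the second stage from A: R3 + R4 = 15.73 Ω appears in parallel with R2.
R2 ‖ (R3+R4) = 2.398 Ω.
So V_A = 5.66 × 0.1919 = 1.086 V.

V_A ≈ 1.09 V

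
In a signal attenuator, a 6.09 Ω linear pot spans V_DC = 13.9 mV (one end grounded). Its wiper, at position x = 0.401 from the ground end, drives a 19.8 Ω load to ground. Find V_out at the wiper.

The pot divides into 3.648 Ω above the wiper and 2.442 Ω below.
Lower segment in parallel with the load: 2.442 ‖ 19.8 = 2.174 Ω.
Loaded-divider output: V_out = 13.9 × 0.3734 = 5.190 mV.

V_out ≈ 5.19 mV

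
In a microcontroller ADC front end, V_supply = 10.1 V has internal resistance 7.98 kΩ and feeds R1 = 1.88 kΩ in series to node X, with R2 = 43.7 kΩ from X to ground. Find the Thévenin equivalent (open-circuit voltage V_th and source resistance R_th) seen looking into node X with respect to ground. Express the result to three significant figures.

R1' = 7.98 + 1.88 = 9.860 kΩ (source resistance + R1).
V_th is the unloaded tap voltage: V_supply · R2/(R1'+R2) = 10.1 × 0.8159 = 8.241 V.
With V_supply suppressed (replaced by a short), R_th = R1' ‖ R2 = (9.860 × 43.7)/(9.860 + 43.7) = 8.045 kΩ.

V_th ≈ 8.24 V, R_th ≈ 8.04 kΩ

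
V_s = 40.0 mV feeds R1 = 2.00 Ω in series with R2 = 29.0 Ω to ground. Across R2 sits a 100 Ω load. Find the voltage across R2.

V_out ≈ 36.7 mV

First combine the lower leg with the load: R2 ‖ R_L = 22.48 Ω.
Voltage divider with the loaded lower leg: V_out = 40.0 × 22.48/(2.00 + 22.48) = 40.0 × 0.9183 = 36.73 mV.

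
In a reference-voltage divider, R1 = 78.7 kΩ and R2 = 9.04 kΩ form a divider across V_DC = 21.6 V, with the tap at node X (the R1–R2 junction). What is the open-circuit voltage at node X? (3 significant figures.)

V_th ≈ 2.23 V

V_th is the unloaded tap voltage: V_DC · R2/(R1+R2) = 21.6 × 0.1030 = 2.225 V.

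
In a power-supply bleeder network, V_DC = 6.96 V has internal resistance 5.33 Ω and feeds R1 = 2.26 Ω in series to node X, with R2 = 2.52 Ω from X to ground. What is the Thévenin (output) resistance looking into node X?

R_th ≈ 1.89 Ω

R1' = 5.33 + 2.26 = 7.590 Ω (source resistance + R1).
Looking into X with the source shorted: R_th = R1'·R2/(R1'+R2) = 7.590 × 2.52/10.11 = 1.892 Ω.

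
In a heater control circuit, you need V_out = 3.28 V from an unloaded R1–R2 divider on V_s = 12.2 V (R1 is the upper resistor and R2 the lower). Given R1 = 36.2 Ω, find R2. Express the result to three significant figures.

The divider ratio is R2/(R1+R2) = 3.28/12.2 = 0.2689.
So R2 = R1 · V_out/(V_s − V_out) = 36.2 × 3.28/(12.2 − 3.28) = 36.2 × 0.3677 = 13.31 Ω.

R2 ≈ 13.3 Ω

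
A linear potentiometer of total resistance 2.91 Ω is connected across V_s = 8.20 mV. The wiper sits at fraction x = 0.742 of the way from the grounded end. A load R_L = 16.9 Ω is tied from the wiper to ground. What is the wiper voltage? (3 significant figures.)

Lower segment x·R_p = 2.159 Ω; upper segment (1−x)·R_p = 0.7508 Ω.
R_L loads the lower segment: effective lower R = 1.915 Ω.
V_out = 8.20 × 1.915/(0.7508 + 1.915) = 5.890 mV.

V_out ≈ 5.89 mV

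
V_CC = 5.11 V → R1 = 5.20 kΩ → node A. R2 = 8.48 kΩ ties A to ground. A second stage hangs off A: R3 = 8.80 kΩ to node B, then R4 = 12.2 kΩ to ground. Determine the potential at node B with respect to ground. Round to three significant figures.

V_B ≈ 1.60 V

Looking into the second stage from A: R3 + R4 = 21.00 kΩ appears in parallel with R2.
Effective lower resistance at A: R2 ‖ 21.00 = 6.041 kΩ.
First divider: V_A = V_CC · 6.041/(5.20 + 6.041) = 2.746 V.
Then the unloaded second divider: V_B = V_A × R4/(R3+R4) = 2.746 × 0.5810 = 1.595 V.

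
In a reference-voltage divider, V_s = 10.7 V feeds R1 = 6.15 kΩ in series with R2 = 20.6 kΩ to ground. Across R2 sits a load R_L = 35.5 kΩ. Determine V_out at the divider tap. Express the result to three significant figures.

First combine the lower leg with the load: R2 ‖ R_L = 13.04 kΩ.
Now apply the divider: V_out = 10.7 × 0.6794 = 7.270 V.

V_out ≈ 7.27 V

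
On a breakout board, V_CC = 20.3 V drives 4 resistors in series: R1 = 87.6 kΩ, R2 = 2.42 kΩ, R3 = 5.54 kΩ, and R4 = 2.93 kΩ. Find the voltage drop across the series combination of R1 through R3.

ΣR = 87.6 + 2.42 + 5.54 + 2.93 = 98.49 kΩ.
R_{R1..R3} = 87.6 + 2.42 + 5.54 = 95.56 kΩ.
Voltage divider: V = V_CC · (95.56 / 98.49) = 20.3 × 0.9703 = 19.70 V.

V ≈ 19.7 V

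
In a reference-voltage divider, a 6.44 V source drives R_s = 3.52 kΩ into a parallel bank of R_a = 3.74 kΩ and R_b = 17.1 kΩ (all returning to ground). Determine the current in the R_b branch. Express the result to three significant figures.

I ≈ 0.175 mA

Parallel bank: R_p = 1/(1/3.74 + 1/17.1) = 3.069 kΩ.
V_A = 6.44 × 3.069/6.589 = 3.000 V.
Branch current I = V_A/R_b = 3.000/17.1 = 0.1754 mA.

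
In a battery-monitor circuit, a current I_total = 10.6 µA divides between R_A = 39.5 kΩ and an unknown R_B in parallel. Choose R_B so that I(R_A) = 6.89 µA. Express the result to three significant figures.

R_B ≈ 73.4 kΩ

Two-branch current divider: I_A = I_total · R_B/(R_A + R_B).
6.89/10.6 = R_B/(R_A + R_B) → R_B = R_A · (0.6500)/(1 − 0.6500) = 39.5 × 1.857 = 73.36 kΩ.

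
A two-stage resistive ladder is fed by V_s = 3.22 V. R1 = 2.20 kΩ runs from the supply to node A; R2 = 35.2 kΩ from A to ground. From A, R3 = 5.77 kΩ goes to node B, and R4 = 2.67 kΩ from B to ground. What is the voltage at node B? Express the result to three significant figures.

V_B ≈ 0.770 V

Node A sees R2 in parallel with the series input of stage 2, R3 + R4 = 8.440 kΩ.
Effective lower resistance at A: R2 ‖ 8.440 = 6.808 kΩ.
First divider: V_A = V_s · 6.808/(2.20 + 6.808) = 2.434 V.
V_B = V_A × 0.3164 = 0.7699 V.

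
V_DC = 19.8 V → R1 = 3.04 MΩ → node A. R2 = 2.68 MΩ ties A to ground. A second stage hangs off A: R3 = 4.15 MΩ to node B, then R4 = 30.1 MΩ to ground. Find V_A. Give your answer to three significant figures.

V_A ≈ 8.91 V

Looking into the second stage from A: R3 + R4 = 34.25 MΩ appears in parallel with R2.
Effective lower resistance at A: R2 ‖ 34.25 = 2.486 MΩ.
So V_A = 19.8 × 0.4498 = 8.907 V.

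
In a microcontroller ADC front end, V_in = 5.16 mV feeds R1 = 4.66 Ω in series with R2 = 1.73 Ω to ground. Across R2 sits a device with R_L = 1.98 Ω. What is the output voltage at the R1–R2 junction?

V_out ≈ 0.853 mV

R2 ‖ R_L = (1.73 × 1.98)/(1.73 + 1.98) = 0.9233 Ω.
Voltage divider with the loaded lower leg: V_out = 5.16 × 0.9233/(4.66 + 0.9233) = 5.16 × 0.1654 = 0.8533 mV.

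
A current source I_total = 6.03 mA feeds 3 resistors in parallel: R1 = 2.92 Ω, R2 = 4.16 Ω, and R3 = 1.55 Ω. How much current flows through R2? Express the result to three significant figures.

I ≈ 1.18 mA

ΣG = 1/2.92 + 1/4.16 + 1/1.55 = 1.228.
Current divider: I(R2) = I_total · G_k/ΣG = 6.03 × (0.2404/1.228) = 6.03 × 0.1958 = 1.180 mA.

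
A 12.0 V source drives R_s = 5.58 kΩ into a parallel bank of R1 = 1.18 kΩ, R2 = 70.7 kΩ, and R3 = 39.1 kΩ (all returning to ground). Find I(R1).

Parallel bank: R_p = 1/(1/1.18 + 1/70.7 + 1/39.1) = 1.127 kΩ.
V_A = 12.0 × 1.127/6.707 = 2.017 V.
I(R1) = V_A / R1 = 2.017/1.18 = 1.709 mA.

I ≈ 1.71 mA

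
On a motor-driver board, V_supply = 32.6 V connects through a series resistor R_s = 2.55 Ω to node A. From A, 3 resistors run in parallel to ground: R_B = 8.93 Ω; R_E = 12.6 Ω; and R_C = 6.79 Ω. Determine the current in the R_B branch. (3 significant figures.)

I ≈ 1.96 A

Combine the parallel branches: R_p = (1/8.93 + 1/12.6 + 1/6.79)⁻¹ = 2.953 Ω.
Node voltage V_A = V_supply · R_p/(R_s + R_p) = 32.6 × 0.5366 = 17.49 V.
Branch current I = V_A/R_B = 17.49/8.93 = 1.959 A.
(Check via current divider: I_total = 5.924 A; share G_k/ΣG = 0.3307 → same result.)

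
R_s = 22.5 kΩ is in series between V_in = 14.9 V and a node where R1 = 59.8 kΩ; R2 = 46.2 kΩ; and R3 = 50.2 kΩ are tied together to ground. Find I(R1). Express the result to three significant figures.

Equivalent of the parallel group: R_p = 17.16 kΩ.
V_A by voltage divider: V_A = 14.9 × 17.16/(22.5 + 17.16) = 6.446 V.
I(R1) = V_A / R1 = 6.446/59.8 = 0.1078 mA.

I ≈ 0.108 mA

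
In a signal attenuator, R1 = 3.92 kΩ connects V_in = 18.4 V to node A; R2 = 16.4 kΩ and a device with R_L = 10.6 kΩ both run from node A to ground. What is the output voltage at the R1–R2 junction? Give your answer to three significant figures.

V_out ≈ 11.4 V

First combine the lower leg with the load: R2 ‖ R_L = 6.439 kΩ.
Now apply the divider: V_out = 18.4 × 0.6216 = 11.44 V.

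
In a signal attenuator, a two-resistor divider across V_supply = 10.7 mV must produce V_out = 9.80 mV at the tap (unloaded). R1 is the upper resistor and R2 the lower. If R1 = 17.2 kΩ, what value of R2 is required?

Required fraction k = V_out/V_supply = 0.9159.
R2 = R1 · 0.9159/(1 − 0.9159) = 187.3 kΩ.

R2 ≈ 187 kΩ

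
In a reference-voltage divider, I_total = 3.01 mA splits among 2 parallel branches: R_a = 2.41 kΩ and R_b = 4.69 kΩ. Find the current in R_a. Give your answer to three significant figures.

I ≈ 1.99 mA

With just two branches, the current splits inversely with resistance.
So I = 3.01 × 4.69/7.100 = 1.988 mA.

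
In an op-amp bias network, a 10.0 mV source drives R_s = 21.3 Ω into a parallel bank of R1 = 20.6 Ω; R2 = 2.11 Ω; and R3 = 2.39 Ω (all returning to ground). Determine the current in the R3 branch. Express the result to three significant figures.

I ≈ 0.199 mA

Combine the parallel branches: R_p = (1/20.6 + 1/2.11 + 1/2.39)⁻¹ = 1.063 Ω.
Node voltage V_A = V_s · R_p/(R_s + R_p) = 10.0 × 0.04753 = 0.4753 mV.
Branch current I = V_A/R3 = 0.4753/2.39 = 0.1989 mA.
(Equivalently: I_total = 0.4472 mA, then current-divider fraction G_k/ΣG = 0.4447.)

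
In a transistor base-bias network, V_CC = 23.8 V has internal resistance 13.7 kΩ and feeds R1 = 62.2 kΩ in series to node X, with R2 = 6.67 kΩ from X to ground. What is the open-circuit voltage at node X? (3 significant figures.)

R1' = 13.7 + 62.2 = 75.90 kΩ (source resistance + R1).
V_th is the unloaded tap voltage: V_CC · R2/(R1'+R2) = 23.8 × 0.08078 = 1.923 V.

V_th ≈ 1.92 V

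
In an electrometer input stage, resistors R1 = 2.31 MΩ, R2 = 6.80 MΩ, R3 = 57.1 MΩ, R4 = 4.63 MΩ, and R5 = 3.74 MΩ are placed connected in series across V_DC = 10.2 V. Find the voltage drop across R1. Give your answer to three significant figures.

V ≈ 0.316 V

Total series resistance ΣR = 2.31 + 6.80 + 57.1 + 4.63 + 3.74 = 74.58 MΩ.
V = V_DC · R/ΣR = 10.2 × 0.03097 = 0.3159 V.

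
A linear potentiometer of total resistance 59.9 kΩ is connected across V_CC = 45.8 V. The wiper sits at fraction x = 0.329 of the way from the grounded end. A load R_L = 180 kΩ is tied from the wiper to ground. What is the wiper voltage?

Split the track: R_lower = x·R_p = 19.71 kΩ, R_upper = (1−x)·R_p = 40.19 kΩ.
R_L loads the lower segment: effective lower R = 17.76 kΩ.
Then V_out = V_CC · 17.76/(40.19 + 17.76) = 14.04 V.

V_out ≈ 14.0 V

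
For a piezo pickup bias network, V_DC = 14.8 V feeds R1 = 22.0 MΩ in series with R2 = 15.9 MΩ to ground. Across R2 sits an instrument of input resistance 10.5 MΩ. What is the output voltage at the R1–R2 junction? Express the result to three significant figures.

V_out ≈ 3.30 V

The load sits in parallel with R2, giving an effective lower resistance R2' = R2·R_L/(R2+R_L) = 6.324 MΩ.
Now apply the divider: V_out = 14.8 × 0.2233 = 3.304 V.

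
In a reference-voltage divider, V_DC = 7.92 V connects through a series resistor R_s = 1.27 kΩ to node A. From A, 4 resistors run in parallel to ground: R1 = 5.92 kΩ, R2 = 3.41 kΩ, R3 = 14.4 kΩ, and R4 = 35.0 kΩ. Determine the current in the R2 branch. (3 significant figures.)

I ≈ 1.36 mA

Parallel bank: R_p = 1/(1/5.92 + 1/3.41 + 1/14.4 + 1/35.0) = 1.785 kΩ.
Node voltage V_A = V_DC · R_p/(R_s + R_p) = 7.92 × 0.5843 = 4.628 V.
I(R2) = V_A / R2 = 4.628/3.41 = 1.357 mA.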